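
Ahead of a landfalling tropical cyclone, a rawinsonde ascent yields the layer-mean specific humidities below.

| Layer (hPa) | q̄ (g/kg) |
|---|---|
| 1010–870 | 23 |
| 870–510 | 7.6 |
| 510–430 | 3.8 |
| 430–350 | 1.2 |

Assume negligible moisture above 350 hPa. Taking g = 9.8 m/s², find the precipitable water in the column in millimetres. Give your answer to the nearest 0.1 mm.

PW ≈ 64.9 mm

Precipitable water is the column-integrated vapour mass per unit area: PW = (1/g) Σ q̄ Δp, with q in kg/kg and Δp in Pa (1 kg/m² of water = 1 mm).
Layer 1010–870 hPa: Δp = 140 hPa = 14000 Pa, q̄ = 0.023 kg/kg → 0.023 × 14000 / 9.8 = 32.86 mm
Layer 870–510 hPa: Δp = 360 hPa = 36000 Pa, q̄ = 0.0076 kg/kg → 0.0076 × 36000 / 9.8 = 27.92 mm
Layer 510–430 hPa: Δp = 80 hPa = 8000 Pa, q̄ = 0.0038 kg/kg → 0.0038 × 8000 / 9.8 = 3.10 mm
Layer 430–350 hPa: Δp = 80 hPa = 8000 Pa, q̄ = 0.0012 kg/kg → 0.0012 × 8000 / 9.8 = 0.98 mm
PW = 32.86 + 27.92 + 3.10 + 0.98 = 64.86 ≈ 64.9 mm.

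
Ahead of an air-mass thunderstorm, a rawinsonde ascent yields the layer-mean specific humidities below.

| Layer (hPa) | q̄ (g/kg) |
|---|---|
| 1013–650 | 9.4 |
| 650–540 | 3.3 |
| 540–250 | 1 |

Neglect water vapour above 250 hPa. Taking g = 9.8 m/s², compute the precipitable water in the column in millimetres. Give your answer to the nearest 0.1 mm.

Precipitable water is the column-integrated vapour mass per unit area: PW = (1/g) Σ q̄ Δp, with q in kg/kg and Δp in Pa (1 kg/m² of water = 1 mm).
Layer 1013–650 hPa: Δp = 363 hPa = 36300 Pa, q̄ = 0.0094 kg/kg → 0.0094 × 36300 / 9.8 = 34.82 mm
Layer 650–540 hPa: Δp = 110 hPa = 11000 Pa, q̄ = 0.0033 kg/kg → 0.0033 × 11000 / 9.8 = 3.70 mm
Layer 540–250 hPa: Δp = 290 hPa = 29000 Pa, q̄ = 0.001 kg/kg → 0.001 × 29000 / 9.8 = 2.96 mm
PW = 34.82 + 3.70 + 2.96 = 41.48 ≈ 41.5 mm.

PW ≈ 41.5 mm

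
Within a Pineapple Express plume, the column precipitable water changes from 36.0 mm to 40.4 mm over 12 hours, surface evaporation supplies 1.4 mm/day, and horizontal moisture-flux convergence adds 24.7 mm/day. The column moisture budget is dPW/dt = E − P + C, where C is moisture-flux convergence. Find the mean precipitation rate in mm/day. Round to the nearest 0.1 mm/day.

P ≈ 17.3 mm/day

dPW/dt = (40.4 − 36.0) mm / (12/24 day) = +8.800 mm/day.
P = E + C − dPW/dt = 1.4 + (24.7) − (+8.800) = 17.3 mm/day.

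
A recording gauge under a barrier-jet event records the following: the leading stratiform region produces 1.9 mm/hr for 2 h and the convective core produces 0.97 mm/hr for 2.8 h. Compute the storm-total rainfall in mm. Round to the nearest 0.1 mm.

Total = Σ Rᵢ Δtᵢ = 1.9 × 2 + 0.97 × 2.8
      = 3.8 + 2.716 = 6.5 mm.

total ≈ 6.5 mm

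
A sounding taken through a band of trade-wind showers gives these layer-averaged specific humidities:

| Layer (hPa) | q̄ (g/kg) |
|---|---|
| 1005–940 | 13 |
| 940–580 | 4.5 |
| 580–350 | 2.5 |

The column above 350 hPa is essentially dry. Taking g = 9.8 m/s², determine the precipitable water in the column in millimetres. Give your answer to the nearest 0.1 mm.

Precipitable water is the column-integrated vapour mass per unit area: PW = (1/g) Σ q̄ Δp, with q in kg/kg and Δp in Pa (1 kg/m² of water = 1 mm).
Layer 1005–940 hPa: Δp = 65 hPa = 6500 Pa, q̄ = 0.013 kg/kg → 0.013 × 6500 / 9.8 = 8.62 mm
Layer 940–580 hPa: Δp = 360 hPa = 36000 Pa, q̄ = 0.0045 kg/kg → 0.0045 × 36000 / 9.8 = 16.53 mm
Layer 580–350 hPa: Δp = 230 hPa = 23000 Pa, q̄ = 0.0025 kg/kg → 0.0025 × 23000 / 9.8 = 5.87 mm
PW = 8.62 + 16.53 + 5.87 = 31.02 ≈ 31.0 mm.

PW ≈ 31.0 mm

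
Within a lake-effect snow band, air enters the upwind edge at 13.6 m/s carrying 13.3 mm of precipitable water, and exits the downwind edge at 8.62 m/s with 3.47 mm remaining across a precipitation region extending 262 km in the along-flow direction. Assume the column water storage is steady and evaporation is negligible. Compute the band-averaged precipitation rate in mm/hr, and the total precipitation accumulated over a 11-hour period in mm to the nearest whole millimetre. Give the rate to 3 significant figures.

R ≈ 2.07 mm/hr; total ≈ 23 mm

Column moisture flux per unit crosswind length is F = V × PW.
Inflow: F_in = 13.6 × 13.3 = 180.88 mm·m/s
Outflow: F_out = 8.62 × 3.47 = 29.9114 mm·m/s
Steady-state rate R = (F_in − F_out)/L = (180.88 − 29.9114) / 262000 m = 5.762e-04 mm/s.
R = 5.762e-04 × 3600 = 2.07 mm/hr.
Over 11 h: total = 2.07 × 11 = 22.77 ≈ 23 mm.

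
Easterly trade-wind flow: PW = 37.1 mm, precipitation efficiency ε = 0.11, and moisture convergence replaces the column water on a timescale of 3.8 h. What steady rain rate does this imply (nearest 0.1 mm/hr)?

R ≈ 1.1 mm/hr

Each overturning extracts ε × PW = 0.11 × 37.1 = 4.081 mm.
Rate = ε·PW / τ = 4.081 / 3.8 h = 1.1 mm/hr.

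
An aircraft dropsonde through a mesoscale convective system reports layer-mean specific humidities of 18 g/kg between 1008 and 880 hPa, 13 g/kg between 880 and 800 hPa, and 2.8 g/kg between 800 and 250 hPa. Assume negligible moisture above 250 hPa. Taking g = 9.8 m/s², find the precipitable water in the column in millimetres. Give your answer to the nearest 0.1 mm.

PW ≈ 49.8 mm

Precipitable water is the column-integrated vapour mass per unit area: PW = (1/g) Σ q̄ Δp, with q in kg/kg and Δp in Pa (1 kg/m² of water = 1 mm).
Layer 1008–880 hPa: Δp = 128 hPa = 12800 Pa, q̄ = 0.018 kg/kg → 0.018 × 12800 / 9.8 = 23.51 mm
Layer 880–800 hPa: Δp = 80 hPa = 8000 Pa, q̄ = 0.013 kg/kg → 0.013 × 8000 / 9.8 = 10.61 mm
Layer 800–250 hPa: Δp = 550 hPa = 55000 Pa, q̄ = 0.0028 kg/kg → 0.0028 × 55000 / 9.8 = 15.71 mm
PW = 23.51 + 10.61 + 15.71 = 49.83 ≈ 49.8 mm.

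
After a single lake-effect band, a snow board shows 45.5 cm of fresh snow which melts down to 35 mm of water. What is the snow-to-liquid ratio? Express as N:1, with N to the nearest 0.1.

Ratio = snow depth / SWE = 455 mm / 35 mm = 13.0, i.e. 13.0:1.

ratio ≈ 13.0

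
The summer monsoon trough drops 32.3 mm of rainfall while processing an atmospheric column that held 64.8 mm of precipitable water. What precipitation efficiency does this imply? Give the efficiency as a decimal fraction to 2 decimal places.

ε = rainfall / PW = 32.3 / 64.8 = 0.50.

ε ≈ 0.50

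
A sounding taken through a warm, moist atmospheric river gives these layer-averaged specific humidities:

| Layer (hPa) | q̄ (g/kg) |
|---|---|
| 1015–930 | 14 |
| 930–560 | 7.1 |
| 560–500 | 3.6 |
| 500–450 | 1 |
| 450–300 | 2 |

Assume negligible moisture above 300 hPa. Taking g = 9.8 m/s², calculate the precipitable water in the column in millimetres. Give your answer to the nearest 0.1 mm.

Precipitable water is the column-integrated vapour mass per unit area: PW = (1/g) Σ q̄ Δp, with q in kg/kg and Δp in Pa (1 kg/m² of water = 1 mm).
Layer 1015–930 hPa: Δp = 85 hPa = 8500 Pa, q̄ = 0.014 kg/kg → 0.014 × 8500 / 9.8 = 12.14 mm
Layer 930–560 hPa: Δp = 370 hPa = 37000 Pa, q̄ = 0.0071 kg/kg → 0.0071 × 37000 / 9.8 = 26.81 mm
Layer 560–500 hPa: Δp = 60 hPa = 6000 Pa, q̄ = 0.0036 kg/kg → 0.0036 × 6000 / 9.8 = 2.20 mm
Layer 500–450 hPa: Δp = 50 hPa = 5000 Pa, q̄ = 0.001 kg/kg → 0.001 × 5000 / 9.8 = 0.51 mm
Layer 450–300 hPa: Δp = 150 hPa = 15000 Pa, q̄ = 0.002 kg/kg → 0.002 × 15000 / 9.8 = 3.06 mm
PW = 12.14 + 26.81 + 2.20 + 0.51 + 3.06 = 44.72 ≈ 44.7 mm.

PW ≈ 44.7 mm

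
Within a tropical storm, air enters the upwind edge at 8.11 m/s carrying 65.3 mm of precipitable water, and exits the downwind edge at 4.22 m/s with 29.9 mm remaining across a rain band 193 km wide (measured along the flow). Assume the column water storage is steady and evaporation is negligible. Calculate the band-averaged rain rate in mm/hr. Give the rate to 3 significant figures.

Column moisture flux per unit crosswind length is F = V × PW.
Inflow: F_in = 8.11 × 65.3 = 529.583 mm·m/s
Outflow: F_out = 4.22 × 29.9 = 126.178 mm·m/s
Steady-state rate R = (F_in − F_out)/L = (529.583 − 126.178) / 193000 m = 2.090e-03 mm/s.
R = 2.090e-03 × 3600 = 7.52 mm/hr.

R ≈ 7.52 mm/hr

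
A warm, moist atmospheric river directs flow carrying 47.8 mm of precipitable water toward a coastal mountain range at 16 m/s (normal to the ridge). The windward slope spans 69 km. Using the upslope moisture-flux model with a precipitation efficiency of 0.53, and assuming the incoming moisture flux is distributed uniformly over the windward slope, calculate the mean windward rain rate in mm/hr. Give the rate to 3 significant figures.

Incoming column moisture flux per unit ridge length: F = V × PW = 16 × 47.8 = 764.8 mm·m/s.
Spread over the 69 km slope with efficiency ε = 0.53: R = ε·F/W = 0.53 × 764.8 / 69000 m = 5.875e-03 mm/s.
R = 5.875e-03 × 3600 = 21.1 mm/hr.

R ≈ 21.1 mm/hr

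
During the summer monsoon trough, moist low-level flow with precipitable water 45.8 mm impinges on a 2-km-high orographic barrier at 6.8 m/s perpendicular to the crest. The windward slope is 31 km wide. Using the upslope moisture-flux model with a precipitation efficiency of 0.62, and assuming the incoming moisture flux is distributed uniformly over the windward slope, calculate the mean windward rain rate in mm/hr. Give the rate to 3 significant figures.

Incoming column moisture flux per unit ridge length: F = V × PW = 6.8 × 45.8 = 311.44 mm·m/s.
Spread over the 31 km slope with efficiency ε = 0.62: R = ε·F/W = 0.62 × 311.44 / 31000 m = 6.229e-03 mm/s.
R = 6.229e-03 × 3600 = 22.4 mm/hr.

R ≈ 22.4 mm/hr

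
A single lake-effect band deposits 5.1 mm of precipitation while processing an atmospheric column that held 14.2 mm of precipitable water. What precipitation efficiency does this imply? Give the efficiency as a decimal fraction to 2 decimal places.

ε ≈ 0.36

ε = precipitation / PW = 5.1 / 14.2 = 0.36.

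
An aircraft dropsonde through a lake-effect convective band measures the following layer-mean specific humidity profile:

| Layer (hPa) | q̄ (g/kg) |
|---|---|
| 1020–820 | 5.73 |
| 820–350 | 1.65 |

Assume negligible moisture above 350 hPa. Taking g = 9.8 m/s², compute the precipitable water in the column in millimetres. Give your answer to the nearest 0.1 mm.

Precipitable water is the column-integrated vapour mass per unit area: PW = (1/g) Σ q̄ Δp, with q in kg/kg and Δp in Pa (1 kg/m² of water = 1 mm).
Layer 1020–820 hPa: Δp = 200 hPa = 20000 Pa, q̄ = 0.00573 kg/kg → 0.00573 × 20000 / 9.8 = 11.69 mm
Layer 820–350 hPa: Δp = 470 hPa = 47000 Pa, q̄ = 0.00165 kg/kg → 0.00165 × 47000 / 9.8 = 7.91 mm
PW = 11.69 + 7.91 = 19.60 ≈ 19.6 mm.

PW ≈ 19.6 mm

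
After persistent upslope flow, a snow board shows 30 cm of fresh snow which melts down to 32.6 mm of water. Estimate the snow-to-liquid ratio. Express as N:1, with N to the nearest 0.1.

ratio ≈ 9.2

Ratio = snow depth / SWE = 300 mm / 32.6 mm = 9.2, i.e. 9.2:1.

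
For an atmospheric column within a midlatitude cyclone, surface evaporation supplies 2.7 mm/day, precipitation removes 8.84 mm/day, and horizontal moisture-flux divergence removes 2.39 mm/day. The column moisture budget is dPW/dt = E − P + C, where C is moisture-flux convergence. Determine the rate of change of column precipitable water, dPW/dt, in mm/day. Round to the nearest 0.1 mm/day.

dPW/dt = E − P + C = 2.7 − 8.84 + (-2.39) = -8.5 mm/day.

dPW/dt ≈ -8.5 mm/day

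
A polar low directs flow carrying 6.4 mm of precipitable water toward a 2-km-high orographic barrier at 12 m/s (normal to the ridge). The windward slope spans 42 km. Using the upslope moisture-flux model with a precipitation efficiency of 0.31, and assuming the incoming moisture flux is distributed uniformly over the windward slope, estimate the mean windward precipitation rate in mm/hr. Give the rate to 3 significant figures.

R ≈ 2.04 mm/hr

Incoming column moisture flux per unit ridge length: F = V × PW = 12 × 6.4 = 76.8 mm·m/s.
Spread over the 42 km slope with efficiency ε = 0.31: R = ε·F/W = 0.31 × 76.8 / 42000 m = 5.669e-04 mm/s.
R = 5.669e-04 × 3600 = 2.04 mm/hr.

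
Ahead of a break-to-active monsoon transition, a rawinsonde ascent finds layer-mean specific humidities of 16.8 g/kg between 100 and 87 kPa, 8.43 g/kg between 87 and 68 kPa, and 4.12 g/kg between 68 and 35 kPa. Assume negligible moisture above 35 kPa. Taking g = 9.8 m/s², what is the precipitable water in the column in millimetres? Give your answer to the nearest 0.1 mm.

Precipitable water is the column-integrated vapour mass per unit area: PW = (1/g) Σ q̄ Δp, with q in kg/kg and Δp in Pa (1 kg/m² of water = 1 mm).
Layer 100–87 kPa: Δp = 130 hPa = 13000 Pa, q̄ = 0.0168 kg/kg → 0.0168 × 13000 / 9.8 = 22.29 mm
Layer 87–68 kPa: Δp = 190 hPa = 19000 Pa, q̄ = 0.00843 kg/kg → 0.00843 × 19000 / 9.8 = 16.34 mm
Layer 68–35 kPa: Δp = 330 hPa = 33000 Pa, q̄ = 0.00412 kg/kg → 0.00412 × 33000 / 9.8 = 13.87 mm
PW = 22.29 + 16.34 + 13.87 = 52.50 ≈ 52.5 mm.

PW ≈ 52.5 mm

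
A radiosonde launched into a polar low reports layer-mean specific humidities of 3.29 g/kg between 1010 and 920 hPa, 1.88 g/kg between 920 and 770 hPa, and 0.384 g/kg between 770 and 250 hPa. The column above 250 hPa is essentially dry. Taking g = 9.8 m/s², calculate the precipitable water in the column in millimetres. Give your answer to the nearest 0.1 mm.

PW ≈ 7.9 mm

Precipitable water is the column-integrated vapour mass per unit area: PW = (1/g) Σ q̄ Δp, with q in kg/kg and Δp in Pa (1 kg/m² of water = 1 mm).
Layer 1010–920 hPa: Δp = 90 hPa = 9000 Pa, q̄ = 0.00329 kg/kg → 0.00329 × 9000 / 9.8 = 3.02 mm
Layer 920–770 hPa: Δp = 150 hPa = 15000 Pa, q̄ = 0.00188 kg/kg → 0.00188 × 15000 / 9.8 = 2.88 mm
Layer 770–250 hPa: Δp = 520 hPa = 52000 Pa, q̄ = 0.000384 kg/kg → 0.000384 × 52000 / 9.8 = 2.04 mm
PW = 3.02 + 2.88 + 2.04 = 7.94 ≈ 7.9 mm.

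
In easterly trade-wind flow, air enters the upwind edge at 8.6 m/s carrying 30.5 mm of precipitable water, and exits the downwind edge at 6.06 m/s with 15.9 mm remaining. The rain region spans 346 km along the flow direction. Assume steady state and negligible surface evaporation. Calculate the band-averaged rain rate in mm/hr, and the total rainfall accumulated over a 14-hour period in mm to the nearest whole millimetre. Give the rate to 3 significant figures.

Column moisture flux per unit crosswind length is F = V × PW.
Inflow: F_in = 8.6 × 30.5 = 262.3 mm·m/s
Outflow: F_out = 6.06 × 15.9 = 96.354 mm·m/s
Steady-state rate R = (F_in − F_out)/L = (262.3 − 96.354) / 346000 m = 4.796e-04 mm/s.
R = 4.796e-04 × 3600 = 1.73 mm/hr.
Over 14 h: total = 1.73 × 14 = 24.22 ≈ 24 mm.

R ≈ 1.73 mm/hr; total ≈ 24 mm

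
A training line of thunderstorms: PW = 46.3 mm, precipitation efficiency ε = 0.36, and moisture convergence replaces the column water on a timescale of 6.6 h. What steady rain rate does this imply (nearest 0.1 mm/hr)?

Each overturning extracts ε × PW = 0.36 × 46.3 = 16.668 mm.
Rate = ε·PW / τ = 16.668 / 6.6 h = 2.5 mm/hr.

R ≈ 2.5 mm/hr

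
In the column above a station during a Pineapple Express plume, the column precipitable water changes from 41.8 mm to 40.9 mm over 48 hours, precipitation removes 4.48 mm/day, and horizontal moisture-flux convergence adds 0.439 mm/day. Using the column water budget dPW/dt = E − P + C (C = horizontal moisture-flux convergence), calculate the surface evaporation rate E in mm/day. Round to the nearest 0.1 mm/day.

E ≈ 3.6 mm/day

dPW/dt = (40.9 − 41.8) mm / (48/24 day) = -0.450 mm/day.
E = dPW/dt + P − C = (-0.450) + 4.48 − (0.439) = 3.6 mm/day.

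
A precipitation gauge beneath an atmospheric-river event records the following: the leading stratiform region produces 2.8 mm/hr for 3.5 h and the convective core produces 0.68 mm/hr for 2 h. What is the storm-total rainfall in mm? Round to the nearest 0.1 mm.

Total = Σ Rᵢ Δtᵢ = 2.8 × 3.5 + 0.68 × 2
      = 9.8 + 1.36 = 11.2 mm.

total ≈ 11.2 mm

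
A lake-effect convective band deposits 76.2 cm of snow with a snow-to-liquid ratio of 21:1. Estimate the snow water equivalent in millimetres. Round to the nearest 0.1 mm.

SWE ≈ 36.3 mm

SWE = snow depth / ratio = 76.2 cm / 21 = 3.629 cm = 36.3 mm.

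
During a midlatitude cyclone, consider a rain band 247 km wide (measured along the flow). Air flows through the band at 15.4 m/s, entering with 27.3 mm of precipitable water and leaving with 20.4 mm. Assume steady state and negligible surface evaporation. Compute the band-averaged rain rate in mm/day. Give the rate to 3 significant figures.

R ≈ 37.2 mm/day

Column moisture flux per unit crosswind length is F = V × PW.
Inflow: F_in = 15.4 × 27.3 = 420.42 mm·m/s
Outflow: F_out = 15.4 × 20.4 = 314.16 mm·m/s
Steady-state rate R = (F_in − F_out)/L = (420.42 − 314.16) / 247000 m = 4.302e-04 mm/s.
R = 4.302e-04 × 3600 × 24 = 37.2 mm/day.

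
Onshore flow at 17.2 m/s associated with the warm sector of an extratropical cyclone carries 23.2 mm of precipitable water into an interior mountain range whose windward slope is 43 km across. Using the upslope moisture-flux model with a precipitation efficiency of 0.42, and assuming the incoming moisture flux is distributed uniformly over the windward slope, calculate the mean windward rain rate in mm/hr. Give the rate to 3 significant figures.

Incoming column moisture flux per unit ridge length: F = V × PW = 17.2 × 23.2 = 399.04 mm·m/s.
Spread over the 43 km slope with efficiency ε = 0.42: R = ε·F/W = 0.42 × 399.04 / 43000 m = 3.898e-03 mm/s.
R = 3.898e-03 × 3600 = 14.0 mm/hr.

R ≈ 14.0 mm/hr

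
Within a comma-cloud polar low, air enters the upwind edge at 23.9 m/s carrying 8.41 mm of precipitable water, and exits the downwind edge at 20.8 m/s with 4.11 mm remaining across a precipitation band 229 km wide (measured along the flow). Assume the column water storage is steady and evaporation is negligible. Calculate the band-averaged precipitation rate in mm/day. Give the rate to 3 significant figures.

R ≈ 43.6 mm/day

Column moisture flux per unit crosswind length is F = V × PW.
Inflow: F_in = 23.9 × 8.41 = 200.999 mm·m/s
Outflow: F_out = 20.8 × 4.11 = 85.488 mm·m/s
Steady-state rate R = (F_in − F_out)/L = (200.999 − 85.488) / 229000 m = 5.044e-04 mm/s.
R = 5.044e-04 × 3600 × 24 = 43.6 mm/day.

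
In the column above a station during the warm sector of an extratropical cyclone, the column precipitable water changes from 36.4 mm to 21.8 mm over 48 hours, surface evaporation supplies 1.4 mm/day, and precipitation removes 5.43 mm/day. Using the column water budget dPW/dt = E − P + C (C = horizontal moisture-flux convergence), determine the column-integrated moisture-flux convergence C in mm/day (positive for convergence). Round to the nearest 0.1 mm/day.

dPW/dt = (21.8 − 36.4) mm / (48/24 day) = -7.300 mm/day.
C = dPW/dt − E + P = (-7.300) − 1.4 + 5.43 = -3.3 mm/day.

C ≈ -3.3 mm/day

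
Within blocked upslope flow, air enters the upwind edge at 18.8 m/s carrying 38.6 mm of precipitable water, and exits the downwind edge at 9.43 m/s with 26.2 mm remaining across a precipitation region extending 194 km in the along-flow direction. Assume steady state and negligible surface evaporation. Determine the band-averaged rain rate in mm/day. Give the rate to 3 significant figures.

R ≈ 213 mm/day

Column moisture flux per unit crosswind length is F = V × PW.
Inflow: F_in = 18.8 × 38.6 = 725.68 mm·m/s
Outflow: F_out = 9.43 × 26.2 = 247.066 mm·m/s
Steady-state rate R = (F_in − F_out)/L = (725.68 − 247.066) / 194000 m = 2.467e-03 mm/s.
R = 2.467e-03 × 3600 × 24 = 213 mm/day.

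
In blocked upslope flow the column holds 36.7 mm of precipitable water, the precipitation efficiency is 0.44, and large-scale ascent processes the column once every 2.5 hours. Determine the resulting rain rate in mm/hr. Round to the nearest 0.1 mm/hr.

R ≈ 6.5 mm/hr

Each overturning extracts ε × PW = 0.44 × 36.7 = 16.148 mm.
Rate = ε·PW / τ = 16.148 / 2.5 h = 6.5 mm/hr.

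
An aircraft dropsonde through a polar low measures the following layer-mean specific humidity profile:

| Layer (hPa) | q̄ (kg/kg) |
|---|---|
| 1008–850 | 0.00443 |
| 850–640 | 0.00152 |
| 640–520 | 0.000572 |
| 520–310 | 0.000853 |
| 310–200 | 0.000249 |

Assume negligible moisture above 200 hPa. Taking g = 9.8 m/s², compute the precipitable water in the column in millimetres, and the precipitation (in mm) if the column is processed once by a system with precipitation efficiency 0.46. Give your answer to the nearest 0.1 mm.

Precipitable water is the column-integrated vapour mass per unit area: PW = (1/g) Σ q̄ Δp, with q in kg/kg and Δp in Pa (1 kg/m² of water = 1 mm).
Layer 1008–850 hPa: Δp = 158 hPa = 15800 Pa, q̄ = 0.00443 kg/kg → 0.00443 × 15800 / 9.8 = 7.14 mm
Layer 850–640 hPa: Δp = 210 hPa = 21000 Pa, q̄ = 0.00152 kg/kg → 0.00152 × 21000 / 9.8 = 3.26 mm
Layer 640–520 hPa: Δp = 120 hPa = 12000 Pa, q̄ = 0.000572 kg/kg → 0.000572 × 12000 / 9.8 = 0.70 mm
Layer 520–310 hPa: Δp = 210 hPa = 21000 Pa, q̄ = 0.000853 kg/kg → 0.000853 × 21000 / 9.8 = 1.83 mm
Layer 310–200 hPa: Δp = 110 hPa = 11000 Pa, q̄ = 0.000249 kg/kg → 0.000249 × 11000 / 9.8 = 0.28 mm
PW = 7.14 + 3.26 + 0.70 + 1.83 + 0.28 = 13.21 ≈ 13.2 mm.
Precipitation = ε × PW = 0.46 × 13.2 = 6.1 mm.

PW ≈ 13.2 mm; precipitation ≈ 6.1 mm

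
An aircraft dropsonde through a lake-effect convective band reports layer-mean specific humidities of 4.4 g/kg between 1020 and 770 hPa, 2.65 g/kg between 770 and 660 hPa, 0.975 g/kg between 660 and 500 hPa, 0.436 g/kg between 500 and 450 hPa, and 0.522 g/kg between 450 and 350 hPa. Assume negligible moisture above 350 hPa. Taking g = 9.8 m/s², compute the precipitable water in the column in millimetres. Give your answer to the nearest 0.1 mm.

PW ≈ 16.5 mm

Precipitable water is the column-integrated vapour mass per unit area: PW = (1/g) Σ q̄ Δp, with q in kg/kg and Δp in Pa (1 kg/m² of water = 1 mm).
Layer 1020–770 hPa: Δp = 250 hPa = 25000 Pa, q̄ = 0.0044 kg/kg → 0.0044 × 25000 / 9.8 = 11.22 mm
Layer 770–660 hPa: Δp = 110 hPa = 11000 Pa, q̄ = 0.00265 kg/kg → 0.00265 × 11000 / 9.8 = 2.97 mm
Layer 660–500 hPa: Δp = 160 hPa = 16000 Pa, q̄ = 0.000975 kg/kg → 0.000975 × 16000 / 9.8 = 1.59 mm
Layer 500–450 hPa: Δp = 50 hPa = 5000 Pa, q̄ = 0.000436 kg/kg → 0.000436 × 5000 / 9.8 = 0.22 mm
Layer 450–350 hPa: Δp = 100 hPa = 10000 Pa, q̄ = 0.000522 kg/kg → 0.000522 × 10000 / 9.8 = 0.53 mm
PW = 11.22 + 2.97 + 1.59 + 0.22 + 0.53 = 16.53 ≈ 16.5 mm.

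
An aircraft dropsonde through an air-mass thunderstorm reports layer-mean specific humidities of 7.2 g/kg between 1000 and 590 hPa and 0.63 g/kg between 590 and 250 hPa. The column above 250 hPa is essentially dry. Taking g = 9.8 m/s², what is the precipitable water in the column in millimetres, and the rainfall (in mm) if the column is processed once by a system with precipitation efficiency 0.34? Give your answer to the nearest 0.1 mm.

PW ≈ 32.3 mm; rainfall ≈ 11.0 mm

Precipitable water is the column-integrated vapour mass per unit area: PW = (1/g) Σ q̄ Δp, with q in kg/kg and Δp in Pa (1 kg/m² of water = 1 mm).
Layer 1000–590 hPa: Δp = 410 hPa = 41000 Pa, q̄ = 0.0072 kg/kg → 0.0072 × 41000 / 9.8 = 30.12 mm
Layer 590–250 hPa: Δp = 340 hPa = 34000 Pa, q̄ = 0.00063 kg/kg → 0.00063 × 34000 / 9.8 = 2.19 mm
PW = 30.12 + 2.19 = 32.31 ≈ 32.3 mm.
Rainfall = ε × PW = 0.34 × 32.3 = 11.0 mm.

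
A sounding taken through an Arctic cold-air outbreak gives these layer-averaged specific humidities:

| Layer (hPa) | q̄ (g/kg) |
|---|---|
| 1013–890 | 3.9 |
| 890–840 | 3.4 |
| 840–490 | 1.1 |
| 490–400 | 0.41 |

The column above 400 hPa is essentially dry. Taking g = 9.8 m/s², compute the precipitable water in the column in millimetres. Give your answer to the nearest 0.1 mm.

PW ≈ 10.9 mm

Precipitable water is the column-integrated vapour mass per unit area: PW = (1/g) Σ q̄ Δp, with q in kg/kg and Δp in Pa (1 kg/m² of water = 1 mm).
Layer 1013–890 hPa: Δp = 123 hPa = 12300 Pa, q̄ = 0.0039 kg/kg → 0.0039 × 12300 / 9.8 = 4.89 mm
Layer 890–840 hPa: Δp = 50 hPa = 5000 Pa, q̄ = 0.0034 kg/kg → 0.0034 × 5000 / 9.8 = 1.73 mm
Layer 840–490 hPa: Δp = 350 hPa = 35000 Pa, q̄ = 0.0011 kg/kg → 0.0011 × 35000 / 9.8 = 3.93 mm
Layer 490–400 hPa: Δp = 90 hPa = 9000 Pa, q̄ = 0.00041 kg/kg → 0.00041 × 9000 / 9.8 = 0.38 mm
PW = 4.89 + 1.73 + 3.93 + 0.38 = 10.93 ≈ 10.9 mm.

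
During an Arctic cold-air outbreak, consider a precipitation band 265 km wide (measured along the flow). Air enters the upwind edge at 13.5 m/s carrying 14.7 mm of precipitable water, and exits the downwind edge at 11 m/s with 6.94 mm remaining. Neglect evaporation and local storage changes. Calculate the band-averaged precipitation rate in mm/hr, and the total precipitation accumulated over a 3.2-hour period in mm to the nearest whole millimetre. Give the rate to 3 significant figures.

Column moisture flux per unit crosswind length is F = V × PW.
Inflow: F_in = 13.5 × 14.7 = 198.45 mm·m/s
Outflow: F_out = 11 × 6.94 = 76.34 mm·m/s
Steady-state rate R = (F_in − F_out)/L = (198.45 − 76.34) / 265000 m = 4.608e-04 mm/s.
R = 4.608e-04 × 3600 = 1.66 mm/hr.
Over 3.2 h: total = 1.66 × 3.2 = 5.312 ≈ 5 mm.

R ≈ 1.66 mm/hr; total ≈ 5 mm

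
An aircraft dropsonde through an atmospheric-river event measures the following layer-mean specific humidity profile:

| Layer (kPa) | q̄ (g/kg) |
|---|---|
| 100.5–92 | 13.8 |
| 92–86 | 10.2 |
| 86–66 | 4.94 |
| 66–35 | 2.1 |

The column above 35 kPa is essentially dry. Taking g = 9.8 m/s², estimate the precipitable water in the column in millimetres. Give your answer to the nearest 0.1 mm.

PW ≈ 34.9 mm

Precipitable water is the column-integrated vapour mass per unit area: PW = (1/g) Σ q̄ Δp, with q in kg/kg and Δp in Pa (1 kg/m² of water = 1 mm).
Layer 100.5–92 kPa: Δp = 85 hPa = 8500 Pa, q̄ = 0.0138 kg/kg → 0.0138 × 8500 / 9.8 = 11.97 mm
Layer 92–86 kPa: Δp = 60 hPa = 6000 Pa, q̄ = 0.0102 kg/kg → 0.0102 × 6000 / 9.8 = 6.24 mm
Layer 86–66 kPa: Δp = 200 hPa = 20000 Pa, q̄ = 0.00494 kg/kg → 0.00494 × 20000 / 9.8 = 10.08 mm
Layer 66–35 kPa: Δp = 310 hPa = 31000 Pa, q̄ = 0.0021 kg/kg → 0.0021 × 31000 / 9.8 = 6.64 mm
PW = 11.97 + 6.24 + 10.08 + 6.64 = 34.93 ≈ 34.9 mm.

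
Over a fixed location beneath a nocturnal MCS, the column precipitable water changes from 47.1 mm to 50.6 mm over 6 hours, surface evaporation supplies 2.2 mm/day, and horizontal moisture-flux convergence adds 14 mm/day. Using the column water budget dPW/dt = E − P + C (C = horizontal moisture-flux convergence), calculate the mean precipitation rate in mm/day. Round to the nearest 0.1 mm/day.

dPW/dt = (50.6 − 47.1) mm / (6/24 day) = +14.000 mm/day.
P = E + C − dPW/dt = 2.2 + (14) − (+14.000) = 2.2 mm/day.

P ≈ 2.2 mm/day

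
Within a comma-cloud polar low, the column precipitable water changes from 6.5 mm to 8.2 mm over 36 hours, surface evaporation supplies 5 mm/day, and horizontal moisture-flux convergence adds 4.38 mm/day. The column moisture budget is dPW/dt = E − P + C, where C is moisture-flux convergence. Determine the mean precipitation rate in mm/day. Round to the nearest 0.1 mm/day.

P ≈ 8.2 mm/day

dPW/dt = (8.2 − 6.5) mm / (36/24 day) = +1.133 mm/day.
P = E + C − dPW/dt = 5 + (4.38) − (+1.133) = 8.2 mm/day.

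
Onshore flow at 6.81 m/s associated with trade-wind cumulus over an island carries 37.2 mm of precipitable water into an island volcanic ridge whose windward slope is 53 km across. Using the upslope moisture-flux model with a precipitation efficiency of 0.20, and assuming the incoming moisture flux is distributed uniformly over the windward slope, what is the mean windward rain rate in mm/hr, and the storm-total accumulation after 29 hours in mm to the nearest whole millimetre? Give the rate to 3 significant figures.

R ≈ 3.44 mm/hr; total ≈ 100 mm

Incoming column moisture flux per unit ridge length: F = V × PW = 6.81 × 37.2 = 253.332 mm·m/s.
Spread over the 53 km slope with efficiency ε = 0.20: R = ε·F/W = 0.20 × 253.332 / 53000 m = 9.560e-04 mm/s.
R = 9.560e-04 × 3600 = 3.44 mm/hr.
Over 29 h: total = 3.44 × 29 = 99.76 ≈ 100 mm.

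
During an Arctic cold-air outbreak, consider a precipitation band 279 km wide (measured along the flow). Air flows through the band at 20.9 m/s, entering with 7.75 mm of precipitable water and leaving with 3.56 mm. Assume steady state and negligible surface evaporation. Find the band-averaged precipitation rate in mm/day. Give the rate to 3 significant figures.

R ≈ 27.1 mm/day

Column moisture flux per unit crosswind length is F = V × PW.
Inflow: F_in = 20.9 × 7.75 = 161.975 mm·m/s
Outflow: F_out = 20.9 × 3.56 = 74.404 mm·m/s
Steady-state rate R = (F_in − F_out)/L = (161.975 − 74.404) / 279000 m = 3.139e-04 mm/s.
R = 3.139e-04 × 3600 × 24 = 27.1 mm/day.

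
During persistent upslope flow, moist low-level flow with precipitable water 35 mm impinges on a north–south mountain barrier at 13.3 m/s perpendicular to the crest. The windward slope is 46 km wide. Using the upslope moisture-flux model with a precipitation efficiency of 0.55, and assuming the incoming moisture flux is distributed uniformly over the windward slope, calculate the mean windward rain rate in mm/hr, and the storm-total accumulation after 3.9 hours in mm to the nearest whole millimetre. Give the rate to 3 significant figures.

Incoming column moisture flux per unit ridge length: F = V × PW = 13.3 × 35 = 465.5 mm·m/s.
Spread over the 46 km slope with efficiency ε = 0.55: R = ε·F/W = 0.55 × 465.5 / 46000 m = 5.566e-03 mm/s.
R = 5.566e-03 × 3600 = 20.0 mm/hr.
Over 3.9 h: total = 20.0 × 3.9 = 78 mm.

R ≈ 20.0 mm/hr; total ≈ 78 mm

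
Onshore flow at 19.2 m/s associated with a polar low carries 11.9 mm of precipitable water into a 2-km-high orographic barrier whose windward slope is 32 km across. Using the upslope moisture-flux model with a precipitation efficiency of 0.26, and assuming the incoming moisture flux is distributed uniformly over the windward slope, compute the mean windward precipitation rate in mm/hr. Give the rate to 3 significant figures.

R ≈ 6.68 mm/hr

Incoming column moisture flux per unit ridge length: F = V × PW = 19.2 × 11.9 = 228.48 mm·m/s.
Spread over the 32 km slope with efficiency ε = 0.26: R = ε·F/W = 0.26 × 228.48 / 32000 m = 1.856e-03 mm/s.
R = 1.856e-03 × 3600 = 6.68 mm/hr.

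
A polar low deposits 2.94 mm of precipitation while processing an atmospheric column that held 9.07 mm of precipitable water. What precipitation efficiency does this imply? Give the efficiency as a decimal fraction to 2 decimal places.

ε = precipitation / PW = 2.94 / 9.07 = 0.32.

ε ≈ 0.32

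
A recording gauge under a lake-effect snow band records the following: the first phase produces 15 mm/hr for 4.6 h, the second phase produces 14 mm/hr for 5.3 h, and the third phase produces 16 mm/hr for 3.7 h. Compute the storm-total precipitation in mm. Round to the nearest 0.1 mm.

total ≈ 202.4 mm

Total = Σ Rᵢ Δtᵢ = 15 × 4.6 + 14 × 5.3 + 16 × 3.7
      = 69 + 74.2 + 59.2 = 202.4 mm.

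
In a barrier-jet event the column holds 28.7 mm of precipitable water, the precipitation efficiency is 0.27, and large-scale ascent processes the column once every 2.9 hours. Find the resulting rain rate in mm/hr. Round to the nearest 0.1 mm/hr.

R ≈ 2.7 mm/hr

Each overturning extracts ε × PW = 0.27 × 28.7 = 7.749 mm.
Rate = ε·PW / τ = 7.749 / 2.9 h = 2.7 mm/hr.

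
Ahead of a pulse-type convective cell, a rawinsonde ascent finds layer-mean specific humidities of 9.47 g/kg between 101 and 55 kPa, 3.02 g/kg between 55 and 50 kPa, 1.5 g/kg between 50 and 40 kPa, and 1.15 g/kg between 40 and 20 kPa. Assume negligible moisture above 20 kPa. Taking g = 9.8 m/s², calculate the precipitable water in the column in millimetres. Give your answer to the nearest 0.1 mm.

PW ≈ 49.9 mm

Precipitable water is the column-integrated vapour mass per unit area: PW = (1/g) Σ q̄ Δp, with q in kg/kg and Δp in Pa (1 kg/m² of water = 1 mm).
Layer 101–55 kPa: Δp = 460 hPa = 46000 Pa, q̄ = 0.00947 kg/kg → 0.00947 × 46000 / 9.8 = 44.45 mm
Layer 55–50 kPa: Δp = 50 hPa = 5000 Pa, q̄ = 0.00302 kg/kg → 0.00302 × 5000 / 9.8 = 1.54 mm
Layer 50–40 kPa: Δp = 100 hPa = 10000 Pa, q̄ = 0.0015 kg/kg → 0.0015 × 10000 / 9.8 = 1.53 mm
Layer 40–20 kPa: Δp = 200 hPa = 20000 Pa, q̄ = 0.00115 kg/kg → 0.00115 × 20000 / 9.8 = 2.35 mm
PW = 44.45 + 1.54 + 1.53 + 2.35 = 49.87 ≈ 49.9 mm.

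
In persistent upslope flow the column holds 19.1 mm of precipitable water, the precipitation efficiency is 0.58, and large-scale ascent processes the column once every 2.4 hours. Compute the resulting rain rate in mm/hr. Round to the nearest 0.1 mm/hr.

Each overturning extracts ε × PW = 0.58 × 19.1 = 11.078 mm.
Rate = ε·PW / τ = 11.078 / 2.4 h = 4.6 mm/hr.

R ≈ 4.6 mm/hr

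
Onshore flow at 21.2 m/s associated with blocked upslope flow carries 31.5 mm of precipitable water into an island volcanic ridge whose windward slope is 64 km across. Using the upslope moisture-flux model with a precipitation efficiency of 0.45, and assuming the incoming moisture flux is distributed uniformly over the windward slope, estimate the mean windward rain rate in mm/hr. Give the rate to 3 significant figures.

Incoming column moisture flux per unit ridge length: F = V × PW = 21.2 × 31.5 = 667.8 mm·m/s.
Spread over the 64 km slope with efficiency ε = 0.45: R = ε·F/W = 0.45 × 667.8 / 64000 m = 4.695e-03 mm/s.
R = 4.695e-03 × 3600 = 16.9 mm/hr.

R ≈ 16.9 mm/hr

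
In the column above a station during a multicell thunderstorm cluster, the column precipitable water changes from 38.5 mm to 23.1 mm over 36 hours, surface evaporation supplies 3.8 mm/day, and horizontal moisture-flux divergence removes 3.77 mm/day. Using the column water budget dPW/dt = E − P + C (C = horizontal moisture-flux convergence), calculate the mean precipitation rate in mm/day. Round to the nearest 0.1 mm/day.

dPW/dt = (23.1 − 38.5) mm / (36/24 day) = -10.267 mm/day.
P = E + C − dPW/dt = 3.8 + (-3.77) − (-10.267) = 10.3 mm/day.

P ≈ 10.3 mm/day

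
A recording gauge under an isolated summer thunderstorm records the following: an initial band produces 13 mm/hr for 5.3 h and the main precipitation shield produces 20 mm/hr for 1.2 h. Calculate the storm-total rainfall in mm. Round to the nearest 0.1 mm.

Total = Σ Rᵢ Δtᵢ = 13 × 5.3 + 20 × 1.2
      = 68.9 + 24 = 92.9 mm.

total ≈ 92.9 mm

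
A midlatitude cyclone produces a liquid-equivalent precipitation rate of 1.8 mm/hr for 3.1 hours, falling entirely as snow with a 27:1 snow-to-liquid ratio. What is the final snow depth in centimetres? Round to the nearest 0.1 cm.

Liquid-equivalent depth = 1.8 × 3.1 = 5.58 mm.
Snow depth = 5.58 mm × 27 = 150.66 mm = 15.1 cm.

snow depth ≈ 15.1 cm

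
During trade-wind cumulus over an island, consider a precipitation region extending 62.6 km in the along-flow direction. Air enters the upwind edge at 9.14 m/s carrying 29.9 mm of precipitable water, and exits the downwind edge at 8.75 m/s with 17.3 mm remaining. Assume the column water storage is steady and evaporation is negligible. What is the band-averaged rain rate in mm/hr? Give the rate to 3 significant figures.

R ≈ 7.01 mm/hr

Column moisture flux per unit crosswind length is F = V × PW.
Inflow: F_in = 9.14 × 29.9 = 273.286 mm·m/s
Outflow: F_out = 8.75 × 17.3 = 151.375 mm·m/s
Steady-state rate R = (F_in − F_out)/L = (273.286 − 151.375) / 62600 m = 1.947e-03 mm/s.
R = 1.947e-03 × 3600 = 7.01 mm/hr.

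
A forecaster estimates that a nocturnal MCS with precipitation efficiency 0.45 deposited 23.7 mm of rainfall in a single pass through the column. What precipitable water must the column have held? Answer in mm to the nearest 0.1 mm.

PW = rainfall / ε = 23.7 / 0.45 = 52.7 mm.

PW ≈ 52.7 mm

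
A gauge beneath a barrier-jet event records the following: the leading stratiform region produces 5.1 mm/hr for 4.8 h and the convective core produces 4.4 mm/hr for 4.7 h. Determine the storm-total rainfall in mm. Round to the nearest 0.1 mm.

Total = Σ Rᵢ Δtᵢ = 5.1 × 4.8 + 4.4 × 4.7
      = 24.48 + 20.68 = 45.2 mm.

total ≈ 45.2 mm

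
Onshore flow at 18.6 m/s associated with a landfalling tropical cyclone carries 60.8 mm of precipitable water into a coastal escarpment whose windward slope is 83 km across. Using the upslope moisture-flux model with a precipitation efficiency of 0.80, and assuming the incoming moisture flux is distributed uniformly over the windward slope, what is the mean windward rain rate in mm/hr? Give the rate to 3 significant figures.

R ≈ 39.2 mm/hr

Incoming column moisture flux per unit ridge length: F = V × PW = 18.6 × 60.8 = 1130.88 mm·m/s.
Spread over the 83 km slope with efficiency ε = 0.80: R = ε·F/W = 0.80 × 1130.88 / 83000 m = 1.090e-02 mm/s.
R = 1.090e-02 × 3600 = 39.2 mm/hr.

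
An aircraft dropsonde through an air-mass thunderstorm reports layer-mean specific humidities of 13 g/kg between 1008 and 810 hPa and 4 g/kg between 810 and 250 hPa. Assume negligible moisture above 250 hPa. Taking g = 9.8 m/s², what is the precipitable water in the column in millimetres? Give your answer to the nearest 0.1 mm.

Precipitable water is the column-integrated vapour mass per unit area: PW = (1/g) Σ q̄ Δp, with q in kg/kg and Δp in Pa (1 kg/m² of water = 1 mm).
Layer 1008–810 hPa: Δp = 198 hPa = 19800 Pa, q̄ = 0.013 kg/kg → 0.013 × 19800 / 9.8 = 26.27 mm
Layer 810–250 hPa: Δp = 560 hPa = 56000 Pa, q̄ = 0.004 kg/kg → 0.004 × 56000 / 9.8 = 22.86 mm
PW = 26.27 + 22.86 = 49.13 ≈ 49.1 mm.

PW ≈ 49.1 mm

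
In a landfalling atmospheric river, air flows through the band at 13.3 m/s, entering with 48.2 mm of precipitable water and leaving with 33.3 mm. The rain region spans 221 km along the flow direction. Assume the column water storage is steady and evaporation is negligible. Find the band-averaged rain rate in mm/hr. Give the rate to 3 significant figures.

R ≈ 3.23 mm/hr

Column moisture flux per unit crosswind length is F = V × PW.
Inflow: F_in = 13.3 × 48.2 = 641.06 mm·m/s
Outflow: F_out = 13.3 × 33.3 = 442.89 mm·m/s
Steady-state rate R = (F_in − F_out)/L = (641.06 − 442.89) / 221000 m = 8.967e-04 mm/s.
R = 8.967e-04 × 3600 = 3.23 mm/hr.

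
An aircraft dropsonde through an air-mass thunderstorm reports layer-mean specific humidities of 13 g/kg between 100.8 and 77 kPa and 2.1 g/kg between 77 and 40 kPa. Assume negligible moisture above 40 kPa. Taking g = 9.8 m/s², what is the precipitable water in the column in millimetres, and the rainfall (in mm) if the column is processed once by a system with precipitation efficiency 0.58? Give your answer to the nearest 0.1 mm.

Precipitable water is the column-integrated vapour mass per unit area: PW = (1/g) Σ q̄ Δp, with q in kg/kg and Δp in Pa (1 kg/m² of water = 1 mm).
Layer 100.8–77 kPa: Δp = 238 hPa = 23800 Pa, q̄ = 0.013 kg/kg → 0.013 × 23800 / 9.8 = 31.57 mm
Layer 77–40 kPa: Δp = 370 hPa = 37000 Pa, q̄ = 0.0021 kg/kg → 0.0021 × 37000 / 9.8 = 7.93 mm
PW = 31.57 + 7.93 = 39.50 ≈ 39.5 mm.
Rainfall = ε × PW = 0.58 × 39.5 = 22.9 mm.

PW ≈ 39.5 mm; rainfall ≈ 22.9 mm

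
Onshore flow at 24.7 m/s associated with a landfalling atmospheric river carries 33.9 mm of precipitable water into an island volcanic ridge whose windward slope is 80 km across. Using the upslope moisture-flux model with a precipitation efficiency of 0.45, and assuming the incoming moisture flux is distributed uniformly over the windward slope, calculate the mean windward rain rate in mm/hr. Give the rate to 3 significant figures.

Incoming column moisture flux per unit ridge length: F = V × PW = 24.7 × 33.9 = 837.33 mm·m/s.
Spread over the 80 km slope with efficiency ε = 0.45: R = ε·F/W = 0.45 × 837.33 / 80000 m = 4.710e-03 mm/s.
R = 4.710e-03 × 3600 = 17.0 mm/hr.

R ≈ 17.0 mm/hr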